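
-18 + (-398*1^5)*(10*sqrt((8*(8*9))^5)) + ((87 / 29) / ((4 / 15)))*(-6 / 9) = -63382487091 / 2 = -31691243545.50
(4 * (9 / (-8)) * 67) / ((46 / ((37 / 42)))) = -7437 / 1288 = -5.77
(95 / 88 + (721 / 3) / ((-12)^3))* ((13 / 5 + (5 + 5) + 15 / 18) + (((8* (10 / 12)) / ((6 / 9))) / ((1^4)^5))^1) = 37701187 / 1710720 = 22.04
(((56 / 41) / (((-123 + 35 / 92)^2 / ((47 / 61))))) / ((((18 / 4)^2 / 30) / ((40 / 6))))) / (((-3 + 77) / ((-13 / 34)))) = -57920844800 / 16216030573674489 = -0.00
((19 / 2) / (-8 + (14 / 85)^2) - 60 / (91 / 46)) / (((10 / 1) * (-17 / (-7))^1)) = -66093221 / 50921936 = -1.30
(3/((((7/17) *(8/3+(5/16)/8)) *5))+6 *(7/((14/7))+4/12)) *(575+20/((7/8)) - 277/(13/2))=13069.58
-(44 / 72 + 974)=-974.61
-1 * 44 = -44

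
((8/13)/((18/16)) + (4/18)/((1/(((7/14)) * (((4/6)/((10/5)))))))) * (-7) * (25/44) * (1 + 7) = -71750/3861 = -18.58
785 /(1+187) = 785 /188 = 4.18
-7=-7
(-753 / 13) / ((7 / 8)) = -6024 / 91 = -66.20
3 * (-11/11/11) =-3/11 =-0.27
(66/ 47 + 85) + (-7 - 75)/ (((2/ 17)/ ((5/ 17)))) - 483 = -28275/ 47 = -601.60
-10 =-10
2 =2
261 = 261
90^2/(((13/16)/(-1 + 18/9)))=129600/13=9969.23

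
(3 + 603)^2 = 367236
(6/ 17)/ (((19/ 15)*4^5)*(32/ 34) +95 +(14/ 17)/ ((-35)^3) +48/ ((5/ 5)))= 110250/ 426007219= 0.00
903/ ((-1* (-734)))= 903/ 734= 1.23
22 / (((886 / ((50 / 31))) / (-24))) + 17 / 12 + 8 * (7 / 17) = 10504613 / 2801532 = 3.75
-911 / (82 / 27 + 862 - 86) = -24597 / 21034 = -1.17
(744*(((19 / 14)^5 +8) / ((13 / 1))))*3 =1891254789 / 873964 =2164.00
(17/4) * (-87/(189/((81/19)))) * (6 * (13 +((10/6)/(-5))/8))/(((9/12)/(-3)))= 1379907/532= 2593.81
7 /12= 0.58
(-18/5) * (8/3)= -48/5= -9.60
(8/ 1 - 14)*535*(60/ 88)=-24075/ 11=-2188.64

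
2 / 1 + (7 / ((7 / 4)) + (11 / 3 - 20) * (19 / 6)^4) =-6362401 / 3888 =-1636.42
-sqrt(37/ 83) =-sqrt(3071)/ 83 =-0.67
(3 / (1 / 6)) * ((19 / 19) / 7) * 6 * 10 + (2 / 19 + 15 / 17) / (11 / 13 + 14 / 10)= 51075785 / 330106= 154.73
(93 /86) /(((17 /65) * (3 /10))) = 10075 /731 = 13.78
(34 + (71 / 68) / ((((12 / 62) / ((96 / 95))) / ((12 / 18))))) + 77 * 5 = 422.63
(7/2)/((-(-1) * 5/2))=7/5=1.40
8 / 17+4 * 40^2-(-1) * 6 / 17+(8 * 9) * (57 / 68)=109840 / 17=6461.18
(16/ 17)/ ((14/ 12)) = 96/ 119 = 0.81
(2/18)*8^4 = 4096/9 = 455.11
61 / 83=0.73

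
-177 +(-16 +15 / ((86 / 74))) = -180.09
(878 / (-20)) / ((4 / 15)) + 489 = 2595 / 8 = 324.38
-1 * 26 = -26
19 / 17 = 1.12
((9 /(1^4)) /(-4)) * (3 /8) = -27 /32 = -0.84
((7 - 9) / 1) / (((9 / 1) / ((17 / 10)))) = -17 / 45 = -0.38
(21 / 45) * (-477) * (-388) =431844 / 5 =86368.80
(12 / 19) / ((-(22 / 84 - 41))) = 504 / 32509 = 0.02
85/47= 1.81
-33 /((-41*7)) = 0.11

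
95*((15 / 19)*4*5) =1500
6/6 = 1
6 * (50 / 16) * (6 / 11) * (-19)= -4275 / 22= -194.32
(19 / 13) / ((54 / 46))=1.25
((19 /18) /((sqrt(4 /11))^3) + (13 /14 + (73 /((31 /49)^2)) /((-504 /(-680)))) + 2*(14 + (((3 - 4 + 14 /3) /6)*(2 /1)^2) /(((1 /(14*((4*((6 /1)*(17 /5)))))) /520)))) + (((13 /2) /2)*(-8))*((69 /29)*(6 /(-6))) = 209*sqrt(11) /144 + 10199385513271 /3511494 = 2904576.35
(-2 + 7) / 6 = 5 / 6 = 0.83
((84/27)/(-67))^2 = 784/363609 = 0.00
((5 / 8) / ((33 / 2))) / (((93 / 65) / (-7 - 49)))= -4550 / 3069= -1.48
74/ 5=14.80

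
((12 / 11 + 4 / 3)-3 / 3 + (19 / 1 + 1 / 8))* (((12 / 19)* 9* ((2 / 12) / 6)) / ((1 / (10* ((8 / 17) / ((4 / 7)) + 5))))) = 244125 / 1292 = 188.95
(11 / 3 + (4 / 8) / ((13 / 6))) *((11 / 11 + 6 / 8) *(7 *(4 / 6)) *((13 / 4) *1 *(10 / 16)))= 4655 / 72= 64.65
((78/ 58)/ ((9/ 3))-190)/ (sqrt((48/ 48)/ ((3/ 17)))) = -5497 *sqrt(51)/ 493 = -79.63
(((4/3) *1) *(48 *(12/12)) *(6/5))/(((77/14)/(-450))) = -69120/11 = -6283.64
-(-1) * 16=16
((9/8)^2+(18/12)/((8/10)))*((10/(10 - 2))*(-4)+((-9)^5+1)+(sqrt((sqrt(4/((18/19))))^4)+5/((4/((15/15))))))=-142422637/768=-185446.14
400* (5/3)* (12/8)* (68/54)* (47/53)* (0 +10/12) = 3995000/4293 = 930.58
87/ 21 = 29/ 7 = 4.14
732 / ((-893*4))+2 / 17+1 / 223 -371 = -1256249967 / 3385363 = -371.08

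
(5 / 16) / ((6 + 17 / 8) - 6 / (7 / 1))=0.04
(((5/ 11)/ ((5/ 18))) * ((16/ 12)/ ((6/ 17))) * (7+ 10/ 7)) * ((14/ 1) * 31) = 248744/ 11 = 22613.09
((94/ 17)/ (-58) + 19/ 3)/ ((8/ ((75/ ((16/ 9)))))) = 32.90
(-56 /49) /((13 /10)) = -80 /91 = -0.88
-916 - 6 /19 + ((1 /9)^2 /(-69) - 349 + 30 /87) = -3895527962 /3079539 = -1264.97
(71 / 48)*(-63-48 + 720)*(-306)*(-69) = 152158041 / 8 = 19019755.12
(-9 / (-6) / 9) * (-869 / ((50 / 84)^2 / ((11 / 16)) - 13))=1405173 / 121126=11.60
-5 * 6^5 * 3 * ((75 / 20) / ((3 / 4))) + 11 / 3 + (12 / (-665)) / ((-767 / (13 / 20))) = -343225622066 / 588525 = -583196.33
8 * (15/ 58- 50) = -11540/ 29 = -397.93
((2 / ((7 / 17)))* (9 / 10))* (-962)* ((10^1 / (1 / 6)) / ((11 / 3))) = -5298696 / 77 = -68814.23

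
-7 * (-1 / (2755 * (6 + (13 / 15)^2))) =45 / 119567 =0.00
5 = 5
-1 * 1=-1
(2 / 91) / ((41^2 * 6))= 1 / 458913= 0.00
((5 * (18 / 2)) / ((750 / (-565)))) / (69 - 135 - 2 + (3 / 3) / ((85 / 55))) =5763 / 11450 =0.50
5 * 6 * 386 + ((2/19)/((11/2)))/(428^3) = 47437977111361/4096543792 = 11580.00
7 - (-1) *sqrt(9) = 10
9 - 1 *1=8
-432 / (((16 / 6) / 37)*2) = -2997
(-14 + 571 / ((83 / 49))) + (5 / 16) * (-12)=106023 / 332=319.35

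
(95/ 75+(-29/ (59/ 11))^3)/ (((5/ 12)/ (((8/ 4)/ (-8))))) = 483024184/ 5134475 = 94.07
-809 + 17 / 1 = -792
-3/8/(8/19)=-57/64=-0.89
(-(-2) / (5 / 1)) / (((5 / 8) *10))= 8 / 125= 0.06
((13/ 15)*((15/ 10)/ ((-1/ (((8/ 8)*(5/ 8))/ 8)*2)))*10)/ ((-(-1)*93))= -65/ 11904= -0.01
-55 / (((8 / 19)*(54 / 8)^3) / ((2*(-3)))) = 16720 / 6561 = 2.55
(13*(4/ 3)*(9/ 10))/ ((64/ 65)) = 507/ 32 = 15.84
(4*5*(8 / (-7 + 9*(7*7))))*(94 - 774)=-54400 / 217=-250.69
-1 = -1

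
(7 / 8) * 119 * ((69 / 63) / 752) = 2737 / 18048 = 0.15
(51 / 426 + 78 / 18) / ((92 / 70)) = 66395 / 19596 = 3.39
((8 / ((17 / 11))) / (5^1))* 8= 704 / 85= 8.28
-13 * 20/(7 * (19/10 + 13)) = -2600/1043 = -2.49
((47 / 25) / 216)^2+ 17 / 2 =247862209 / 29160000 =8.50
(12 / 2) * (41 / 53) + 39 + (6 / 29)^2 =1947141 / 44573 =43.68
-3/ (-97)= 3/ 97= 0.03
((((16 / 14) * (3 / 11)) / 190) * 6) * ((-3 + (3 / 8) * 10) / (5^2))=0.00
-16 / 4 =-4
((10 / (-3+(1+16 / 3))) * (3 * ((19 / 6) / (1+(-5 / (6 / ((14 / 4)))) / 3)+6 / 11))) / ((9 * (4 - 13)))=-140 / 11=-12.73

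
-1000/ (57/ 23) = -23000/ 57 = -403.51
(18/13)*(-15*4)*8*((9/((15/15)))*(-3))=233280/13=17944.62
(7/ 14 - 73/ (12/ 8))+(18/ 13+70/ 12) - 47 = -3430/ 39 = -87.95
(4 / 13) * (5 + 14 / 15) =356 / 195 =1.83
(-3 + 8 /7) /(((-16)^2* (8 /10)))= -65 /7168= -0.01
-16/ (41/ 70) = -1120/ 41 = -27.32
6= 6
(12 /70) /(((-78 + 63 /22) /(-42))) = 264 /2755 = 0.10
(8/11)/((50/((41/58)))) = 82/7975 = 0.01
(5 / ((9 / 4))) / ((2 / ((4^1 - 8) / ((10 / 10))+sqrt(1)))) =-10 / 3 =-3.33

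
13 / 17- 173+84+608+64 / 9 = 80612 / 153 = 526.88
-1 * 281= -281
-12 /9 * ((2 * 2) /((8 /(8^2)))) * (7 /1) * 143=-42709.33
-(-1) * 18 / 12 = 3 / 2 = 1.50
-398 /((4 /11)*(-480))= 2189 /960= 2.28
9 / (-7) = -9 / 7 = -1.29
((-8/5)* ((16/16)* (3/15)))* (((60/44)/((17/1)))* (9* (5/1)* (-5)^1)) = 1080/187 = 5.78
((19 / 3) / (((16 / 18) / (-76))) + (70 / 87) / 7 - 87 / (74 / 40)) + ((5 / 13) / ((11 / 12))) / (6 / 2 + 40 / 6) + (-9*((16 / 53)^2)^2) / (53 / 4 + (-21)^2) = -7765958815385496811 / 13199133319361418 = -588.37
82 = 82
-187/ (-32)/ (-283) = -187/ 9056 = -0.02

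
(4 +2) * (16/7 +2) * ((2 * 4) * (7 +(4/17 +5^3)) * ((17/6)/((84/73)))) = 3282080/49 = 66981.22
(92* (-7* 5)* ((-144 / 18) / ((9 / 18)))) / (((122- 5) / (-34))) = -1751680 / 117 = -14971.62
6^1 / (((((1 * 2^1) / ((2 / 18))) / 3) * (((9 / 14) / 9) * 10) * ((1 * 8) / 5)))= 7 / 8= 0.88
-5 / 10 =-1 / 2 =-0.50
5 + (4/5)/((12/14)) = 89/15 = 5.93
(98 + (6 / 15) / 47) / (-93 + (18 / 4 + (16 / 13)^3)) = -101202608 / 89459095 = -1.13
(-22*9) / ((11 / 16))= -288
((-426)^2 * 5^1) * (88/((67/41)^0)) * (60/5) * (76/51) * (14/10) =33983921664/17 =1999054215.53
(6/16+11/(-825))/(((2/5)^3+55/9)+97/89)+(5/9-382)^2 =68582895325391/471360384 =145499.91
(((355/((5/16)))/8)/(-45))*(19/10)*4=-5396/225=-23.98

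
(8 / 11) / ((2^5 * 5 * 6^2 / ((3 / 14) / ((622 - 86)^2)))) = 1 / 10618460160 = 0.00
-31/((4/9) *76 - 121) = 279/785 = 0.36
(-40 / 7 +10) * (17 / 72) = 85 / 84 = 1.01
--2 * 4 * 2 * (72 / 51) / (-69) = -128 / 391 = -0.33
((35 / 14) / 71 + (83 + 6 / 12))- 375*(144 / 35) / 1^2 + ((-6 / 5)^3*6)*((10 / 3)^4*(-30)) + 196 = 18456929 / 497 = 37136.68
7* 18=126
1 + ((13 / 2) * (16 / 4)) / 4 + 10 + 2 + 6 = 51 / 2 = 25.50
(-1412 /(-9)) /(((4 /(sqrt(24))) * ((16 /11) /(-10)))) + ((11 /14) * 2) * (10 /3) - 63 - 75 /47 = -19415 * sqrt(6) /36 - 58586 /987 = -1380.38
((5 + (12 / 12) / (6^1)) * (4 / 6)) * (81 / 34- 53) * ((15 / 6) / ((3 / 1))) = -266755 / 1836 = -145.29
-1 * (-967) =967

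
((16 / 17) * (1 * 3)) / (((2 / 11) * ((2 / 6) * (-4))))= -198 / 17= -11.65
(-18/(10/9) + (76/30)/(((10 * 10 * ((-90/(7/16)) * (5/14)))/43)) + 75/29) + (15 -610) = -47655620957/78300000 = -608.63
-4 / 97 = -0.04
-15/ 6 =-5/ 2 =-2.50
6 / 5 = 1.20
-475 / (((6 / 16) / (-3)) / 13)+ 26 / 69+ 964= 3475142 / 69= 50364.38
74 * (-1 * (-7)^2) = -3626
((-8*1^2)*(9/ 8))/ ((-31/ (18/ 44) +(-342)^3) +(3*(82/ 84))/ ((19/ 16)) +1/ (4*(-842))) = 36283464/ 161266940721917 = 0.00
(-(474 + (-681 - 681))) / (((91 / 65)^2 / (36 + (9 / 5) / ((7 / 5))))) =5794200 / 343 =16892.71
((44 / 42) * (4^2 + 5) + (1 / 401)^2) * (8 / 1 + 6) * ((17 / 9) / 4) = 420977137 / 2894418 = 145.44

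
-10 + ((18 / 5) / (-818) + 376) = 748461 / 2045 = 366.00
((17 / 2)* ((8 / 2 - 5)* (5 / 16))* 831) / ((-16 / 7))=494445 / 512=965.71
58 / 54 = 29 / 27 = 1.07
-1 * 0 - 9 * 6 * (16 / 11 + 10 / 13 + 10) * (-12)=1132704 / 143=7921.01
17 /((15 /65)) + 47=362 /3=120.67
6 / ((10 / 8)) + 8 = 64 / 5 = 12.80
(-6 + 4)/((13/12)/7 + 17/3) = -56/163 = -0.34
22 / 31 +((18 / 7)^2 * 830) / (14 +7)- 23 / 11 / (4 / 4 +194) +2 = 6022168981 / 22807785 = 264.04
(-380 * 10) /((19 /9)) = -1800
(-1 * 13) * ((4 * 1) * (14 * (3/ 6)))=-364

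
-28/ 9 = -3.11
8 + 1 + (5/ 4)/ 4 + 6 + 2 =17.31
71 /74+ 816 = 816.96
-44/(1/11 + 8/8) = -121/3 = -40.33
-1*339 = -339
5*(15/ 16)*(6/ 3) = 75/ 8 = 9.38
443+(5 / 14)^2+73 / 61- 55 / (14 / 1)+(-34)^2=19086507 / 11956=1596.40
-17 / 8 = -2.12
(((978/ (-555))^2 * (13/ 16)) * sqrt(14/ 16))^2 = 835093613263/ 149932880000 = 5.57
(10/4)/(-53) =-0.05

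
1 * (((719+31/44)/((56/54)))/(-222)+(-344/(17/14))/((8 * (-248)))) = -143336189/48045536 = -2.98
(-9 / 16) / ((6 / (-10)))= 15 / 16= 0.94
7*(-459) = -3213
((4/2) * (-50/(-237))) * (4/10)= 40/237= 0.17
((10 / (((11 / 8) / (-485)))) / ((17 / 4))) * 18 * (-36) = 537805.35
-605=-605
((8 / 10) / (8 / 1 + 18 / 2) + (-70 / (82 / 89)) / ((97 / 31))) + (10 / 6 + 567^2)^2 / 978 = 157225747941361723 / 1487736045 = 105681211.71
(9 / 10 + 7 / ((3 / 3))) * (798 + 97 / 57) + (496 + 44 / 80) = 7768181 / 1140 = 6814.19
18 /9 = 2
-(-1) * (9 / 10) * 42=189 / 5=37.80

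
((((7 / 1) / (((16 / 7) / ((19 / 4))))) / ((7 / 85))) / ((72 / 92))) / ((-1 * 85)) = -3059 / 1152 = -2.66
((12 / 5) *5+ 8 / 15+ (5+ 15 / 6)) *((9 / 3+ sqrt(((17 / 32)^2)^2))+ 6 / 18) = 6675307 / 92160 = 72.43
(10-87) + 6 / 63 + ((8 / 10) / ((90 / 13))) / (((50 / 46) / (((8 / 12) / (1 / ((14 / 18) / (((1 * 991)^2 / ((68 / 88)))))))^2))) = -257621031807190866600179 / 3349871001827250429375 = -76.90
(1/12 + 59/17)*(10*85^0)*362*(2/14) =656125/357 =1837.89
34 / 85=2 / 5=0.40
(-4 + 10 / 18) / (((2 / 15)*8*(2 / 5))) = -775 / 96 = -8.07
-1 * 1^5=-1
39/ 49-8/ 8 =-10/ 49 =-0.20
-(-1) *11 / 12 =11 / 12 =0.92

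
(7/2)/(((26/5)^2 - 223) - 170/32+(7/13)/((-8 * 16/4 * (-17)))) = -618800/35584803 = -0.02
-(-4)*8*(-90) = -2880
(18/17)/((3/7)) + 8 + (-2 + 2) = 178/17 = 10.47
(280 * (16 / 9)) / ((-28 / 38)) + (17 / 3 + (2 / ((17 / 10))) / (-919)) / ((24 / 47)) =-249140921 / 374952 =-664.46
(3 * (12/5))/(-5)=-36/25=-1.44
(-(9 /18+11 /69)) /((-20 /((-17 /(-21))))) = 221 /8280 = 0.03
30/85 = 6/17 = 0.35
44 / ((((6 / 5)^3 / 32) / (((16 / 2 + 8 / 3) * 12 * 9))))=2816000 / 3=938666.67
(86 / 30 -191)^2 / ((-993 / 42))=-111491576 / 74475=-1497.03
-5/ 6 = -0.83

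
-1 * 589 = -589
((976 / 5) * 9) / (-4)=-439.20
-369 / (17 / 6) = -2214 / 17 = -130.24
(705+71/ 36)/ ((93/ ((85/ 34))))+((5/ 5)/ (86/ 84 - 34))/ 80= 14213279/ 747900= 19.00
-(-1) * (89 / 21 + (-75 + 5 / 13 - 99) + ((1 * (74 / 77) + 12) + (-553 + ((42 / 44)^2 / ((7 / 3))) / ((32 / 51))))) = -2996939369 / 4228224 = -708.79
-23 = -23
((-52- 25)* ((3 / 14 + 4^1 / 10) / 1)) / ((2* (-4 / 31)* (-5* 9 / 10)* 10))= -14663 / 3600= -4.07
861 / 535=1.61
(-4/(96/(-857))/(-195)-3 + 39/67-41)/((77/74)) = -72263849/1724580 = -41.90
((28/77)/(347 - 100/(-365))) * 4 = 1168/278861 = 0.00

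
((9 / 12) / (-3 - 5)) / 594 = -1 / 6336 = -0.00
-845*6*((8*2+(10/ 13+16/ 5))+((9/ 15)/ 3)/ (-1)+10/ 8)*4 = -426270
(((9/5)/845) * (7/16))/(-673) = -63/45494800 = -0.00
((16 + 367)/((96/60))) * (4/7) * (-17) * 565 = -18393575/14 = -1313826.79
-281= -281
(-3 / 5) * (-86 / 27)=86 / 45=1.91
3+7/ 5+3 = 37/ 5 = 7.40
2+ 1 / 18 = 37 / 18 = 2.06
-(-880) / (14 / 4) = 1760 / 7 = 251.43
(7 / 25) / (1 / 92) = 25.76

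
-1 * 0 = 0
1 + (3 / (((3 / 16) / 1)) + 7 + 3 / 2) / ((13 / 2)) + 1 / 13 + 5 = 128 / 13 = 9.85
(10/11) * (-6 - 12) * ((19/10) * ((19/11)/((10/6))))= -32.22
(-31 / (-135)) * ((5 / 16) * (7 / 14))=31 / 864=0.04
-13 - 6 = -19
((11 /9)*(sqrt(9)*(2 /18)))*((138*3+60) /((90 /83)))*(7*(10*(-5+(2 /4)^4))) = -39886231 /648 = -61552.83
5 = 5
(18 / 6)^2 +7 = 16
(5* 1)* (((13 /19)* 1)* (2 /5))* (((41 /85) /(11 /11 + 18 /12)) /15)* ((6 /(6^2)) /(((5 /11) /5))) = 11726 /363375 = 0.03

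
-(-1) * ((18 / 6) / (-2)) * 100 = -150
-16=-16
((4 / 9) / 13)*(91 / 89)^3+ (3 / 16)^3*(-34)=-2437361275 / 12993988608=-0.19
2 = 2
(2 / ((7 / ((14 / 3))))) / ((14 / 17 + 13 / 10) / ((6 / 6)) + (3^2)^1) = 0.12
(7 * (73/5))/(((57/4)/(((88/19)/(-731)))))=-179872/3958365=-0.05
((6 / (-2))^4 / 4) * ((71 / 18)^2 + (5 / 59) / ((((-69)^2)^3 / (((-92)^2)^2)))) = 1416016979 / 4494384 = 315.06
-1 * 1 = -1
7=7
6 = 6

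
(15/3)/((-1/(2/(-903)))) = 10/903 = 0.01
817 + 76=893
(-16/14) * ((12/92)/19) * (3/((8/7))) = -9/437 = -0.02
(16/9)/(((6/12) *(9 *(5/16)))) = 512/405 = 1.26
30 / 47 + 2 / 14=257 / 329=0.78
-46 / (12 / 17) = -391 / 6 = -65.17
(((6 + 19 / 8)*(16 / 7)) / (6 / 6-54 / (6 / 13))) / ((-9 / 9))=67 / 406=0.17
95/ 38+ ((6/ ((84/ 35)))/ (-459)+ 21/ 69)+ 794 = 8411806/ 10557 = 796.80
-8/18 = -4/9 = -0.44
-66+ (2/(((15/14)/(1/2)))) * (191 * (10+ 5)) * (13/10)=17051/5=3410.20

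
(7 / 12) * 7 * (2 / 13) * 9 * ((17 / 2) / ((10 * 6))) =833 / 1040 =0.80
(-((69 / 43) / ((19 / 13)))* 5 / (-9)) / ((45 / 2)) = 598 / 22059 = 0.03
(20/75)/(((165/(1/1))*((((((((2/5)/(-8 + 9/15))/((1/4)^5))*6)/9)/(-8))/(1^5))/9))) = 111/35200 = 0.00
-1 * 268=-268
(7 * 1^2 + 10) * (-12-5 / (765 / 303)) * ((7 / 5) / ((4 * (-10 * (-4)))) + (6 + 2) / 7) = -4598137 / 16800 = -273.70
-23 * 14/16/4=-161/32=-5.03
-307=-307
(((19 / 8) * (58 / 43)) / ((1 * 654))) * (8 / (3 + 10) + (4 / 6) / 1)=13775 / 2193516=0.01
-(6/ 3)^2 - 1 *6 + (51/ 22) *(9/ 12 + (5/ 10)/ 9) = -2147/ 264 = -8.13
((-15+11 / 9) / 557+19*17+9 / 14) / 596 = 22712167 / 41828472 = 0.54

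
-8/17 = -0.47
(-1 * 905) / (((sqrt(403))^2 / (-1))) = 905 / 403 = 2.25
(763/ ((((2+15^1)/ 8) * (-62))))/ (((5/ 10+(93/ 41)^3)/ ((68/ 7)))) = -240396448/ 52006685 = -4.62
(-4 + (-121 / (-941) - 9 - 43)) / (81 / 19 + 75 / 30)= -1997850 / 241837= -8.26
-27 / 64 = -0.42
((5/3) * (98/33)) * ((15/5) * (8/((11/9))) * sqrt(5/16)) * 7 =20580 * sqrt(5)/121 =380.32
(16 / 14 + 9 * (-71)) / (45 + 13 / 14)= -8930 / 643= -13.89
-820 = -820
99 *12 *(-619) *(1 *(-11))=8089092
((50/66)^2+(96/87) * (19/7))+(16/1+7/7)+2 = 4989260/221067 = 22.57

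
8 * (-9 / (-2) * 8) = 288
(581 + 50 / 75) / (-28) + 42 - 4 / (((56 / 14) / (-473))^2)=-2348263 / 42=-55911.02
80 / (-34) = -40 / 17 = -2.35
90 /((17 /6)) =540 /17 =31.76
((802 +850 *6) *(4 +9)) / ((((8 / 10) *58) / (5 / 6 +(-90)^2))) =9323168075 / 696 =13395356.43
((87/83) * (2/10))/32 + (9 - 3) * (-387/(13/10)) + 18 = -305252949/172640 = -1768.15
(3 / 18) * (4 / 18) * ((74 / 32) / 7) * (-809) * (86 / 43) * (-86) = 1287119 / 756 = 1702.54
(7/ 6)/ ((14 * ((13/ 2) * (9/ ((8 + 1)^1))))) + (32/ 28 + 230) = 126211/ 546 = 231.16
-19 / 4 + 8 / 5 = -63 / 20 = -3.15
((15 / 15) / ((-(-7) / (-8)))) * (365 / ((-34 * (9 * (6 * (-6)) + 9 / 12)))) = -5840 / 153867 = -0.04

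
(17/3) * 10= 170/3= 56.67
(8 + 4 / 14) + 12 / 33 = 8.65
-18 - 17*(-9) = 135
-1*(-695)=695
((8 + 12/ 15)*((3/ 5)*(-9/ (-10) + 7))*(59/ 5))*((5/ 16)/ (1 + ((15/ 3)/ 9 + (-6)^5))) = -1384317/ 69970000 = -0.02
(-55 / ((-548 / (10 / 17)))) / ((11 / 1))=25 / 4658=0.01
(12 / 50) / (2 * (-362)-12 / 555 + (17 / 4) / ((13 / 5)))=-11544 / 34746815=-0.00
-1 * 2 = -2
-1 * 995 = -995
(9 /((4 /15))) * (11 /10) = 297 /8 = 37.12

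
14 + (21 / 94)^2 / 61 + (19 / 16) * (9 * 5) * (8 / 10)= 7647116 / 134749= 56.75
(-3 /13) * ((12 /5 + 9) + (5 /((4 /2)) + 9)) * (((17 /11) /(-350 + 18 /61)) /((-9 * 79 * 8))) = -237473 /57837024960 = -0.00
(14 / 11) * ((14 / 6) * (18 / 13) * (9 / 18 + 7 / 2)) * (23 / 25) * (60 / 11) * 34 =22071168 / 7865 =2806.25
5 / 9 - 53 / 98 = 13 / 882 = 0.01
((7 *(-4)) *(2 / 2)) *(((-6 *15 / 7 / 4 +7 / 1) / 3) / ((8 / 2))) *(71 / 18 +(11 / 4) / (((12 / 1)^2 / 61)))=-5777 / 128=-45.13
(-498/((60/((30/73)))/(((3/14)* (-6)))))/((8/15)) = 33615/4088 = 8.22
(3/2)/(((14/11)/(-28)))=-33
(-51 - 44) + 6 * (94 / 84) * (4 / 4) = -618 / 7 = -88.29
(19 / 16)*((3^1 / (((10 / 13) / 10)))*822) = 38068.88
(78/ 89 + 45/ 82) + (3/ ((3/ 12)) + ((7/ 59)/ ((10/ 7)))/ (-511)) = 1054954576/ 78581215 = 13.43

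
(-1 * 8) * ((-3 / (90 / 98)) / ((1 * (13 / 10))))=784 / 39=20.10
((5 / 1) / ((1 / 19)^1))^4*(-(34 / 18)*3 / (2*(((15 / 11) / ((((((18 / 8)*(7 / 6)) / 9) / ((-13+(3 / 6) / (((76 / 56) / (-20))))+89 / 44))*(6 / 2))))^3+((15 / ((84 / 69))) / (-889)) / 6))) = 83762579727588063494500 / 8482658399673042831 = 9874.57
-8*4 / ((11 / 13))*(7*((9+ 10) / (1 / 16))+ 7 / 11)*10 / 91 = -1070400 / 121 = -8846.28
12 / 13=0.92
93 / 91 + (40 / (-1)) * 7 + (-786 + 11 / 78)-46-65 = -642007 / 546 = -1175.84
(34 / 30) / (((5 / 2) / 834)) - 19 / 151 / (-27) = 38536279 / 101925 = 378.08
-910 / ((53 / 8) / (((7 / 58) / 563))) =-25480 / 865331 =-0.03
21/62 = 0.34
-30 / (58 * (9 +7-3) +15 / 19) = -570 / 14341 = -0.04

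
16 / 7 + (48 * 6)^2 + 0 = 580624 / 7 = 82946.29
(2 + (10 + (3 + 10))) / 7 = 25 / 7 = 3.57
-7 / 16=-0.44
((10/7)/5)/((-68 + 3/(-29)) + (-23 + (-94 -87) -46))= -58/64575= -0.00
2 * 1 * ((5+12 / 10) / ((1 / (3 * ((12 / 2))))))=1116 / 5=223.20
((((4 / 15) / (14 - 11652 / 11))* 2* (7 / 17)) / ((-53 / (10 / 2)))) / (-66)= -14 / 46618641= -0.00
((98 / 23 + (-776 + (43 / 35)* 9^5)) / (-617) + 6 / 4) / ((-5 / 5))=114066367 / 993370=114.83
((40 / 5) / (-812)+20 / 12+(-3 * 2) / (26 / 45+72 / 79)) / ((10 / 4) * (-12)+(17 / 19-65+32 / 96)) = 72659078 / 2872087645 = 0.03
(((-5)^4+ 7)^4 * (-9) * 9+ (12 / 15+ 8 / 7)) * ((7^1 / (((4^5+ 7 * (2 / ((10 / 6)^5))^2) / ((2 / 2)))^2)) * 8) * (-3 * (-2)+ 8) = -60387840425381546020507812500 / 6252066885852435649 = -9658860266.20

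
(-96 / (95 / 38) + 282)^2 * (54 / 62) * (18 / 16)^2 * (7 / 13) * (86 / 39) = 81382046949 / 1047800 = 77669.45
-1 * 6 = -6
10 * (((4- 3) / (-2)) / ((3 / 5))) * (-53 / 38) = 1325 / 114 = 11.62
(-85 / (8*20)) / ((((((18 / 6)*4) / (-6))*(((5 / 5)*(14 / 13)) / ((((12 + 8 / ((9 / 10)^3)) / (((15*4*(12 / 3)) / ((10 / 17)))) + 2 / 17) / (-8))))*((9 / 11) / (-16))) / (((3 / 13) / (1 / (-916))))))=-32583265 / 1469664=-22.17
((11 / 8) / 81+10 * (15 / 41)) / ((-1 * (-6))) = 0.61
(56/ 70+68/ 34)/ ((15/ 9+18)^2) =126/ 17405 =0.01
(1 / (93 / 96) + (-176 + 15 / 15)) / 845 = -5393 / 26195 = -0.21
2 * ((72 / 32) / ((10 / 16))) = 7.20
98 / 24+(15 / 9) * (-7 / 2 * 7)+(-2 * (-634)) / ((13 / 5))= 450.94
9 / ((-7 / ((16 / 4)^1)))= -5.14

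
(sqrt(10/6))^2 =5/3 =1.67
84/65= 1.29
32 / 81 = 0.40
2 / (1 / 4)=8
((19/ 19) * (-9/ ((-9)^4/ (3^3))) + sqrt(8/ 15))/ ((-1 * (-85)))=-1/ 2295 + 2 * sqrt(30)/ 1275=0.01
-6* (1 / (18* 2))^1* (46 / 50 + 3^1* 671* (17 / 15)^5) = -476478461 / 759375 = -627.46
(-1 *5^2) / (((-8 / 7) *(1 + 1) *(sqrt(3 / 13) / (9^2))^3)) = 134336475 *sqrt(39) / 16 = 52433188.59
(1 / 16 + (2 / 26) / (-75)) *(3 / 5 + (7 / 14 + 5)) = 58499 / 156000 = 0.37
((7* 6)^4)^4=93753749683698750476845056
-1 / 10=-0.10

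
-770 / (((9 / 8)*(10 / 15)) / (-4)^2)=-49280 / 3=-16426.67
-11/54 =-0.20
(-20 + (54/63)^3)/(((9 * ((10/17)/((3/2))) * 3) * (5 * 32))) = -28237/2469600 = -0.01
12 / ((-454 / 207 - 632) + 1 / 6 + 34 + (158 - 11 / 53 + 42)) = -263304 / 8781937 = -0.03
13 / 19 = 0.68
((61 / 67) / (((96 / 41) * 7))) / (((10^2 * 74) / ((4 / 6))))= 2501 / 499766400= 0.00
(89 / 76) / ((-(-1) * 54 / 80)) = 890 / 513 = 1.73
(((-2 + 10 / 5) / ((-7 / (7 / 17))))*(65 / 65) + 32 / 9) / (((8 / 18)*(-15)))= -8 / 15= -0.53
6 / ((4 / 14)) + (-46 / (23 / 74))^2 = 21925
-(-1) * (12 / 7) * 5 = 8.57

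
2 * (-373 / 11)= -746 / 11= -67.82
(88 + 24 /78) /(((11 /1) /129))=148092 /143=1035.61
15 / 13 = 1.15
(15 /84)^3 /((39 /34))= 2125 /428064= 0.00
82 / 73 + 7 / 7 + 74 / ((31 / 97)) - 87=331918 / 2263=146.67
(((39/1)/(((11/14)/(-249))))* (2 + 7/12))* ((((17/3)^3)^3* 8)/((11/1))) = -111066084666548284/793881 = -139902686506.60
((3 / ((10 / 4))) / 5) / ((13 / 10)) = 12 / 65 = 0.18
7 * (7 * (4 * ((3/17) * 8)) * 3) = 14112/17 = 830.12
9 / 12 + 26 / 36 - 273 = -9775 / 36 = -271.53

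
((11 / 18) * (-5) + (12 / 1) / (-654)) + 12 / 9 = -3415 / 1962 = -1.74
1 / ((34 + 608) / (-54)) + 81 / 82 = 7929 / 8774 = 0.90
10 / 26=5 / 13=0.38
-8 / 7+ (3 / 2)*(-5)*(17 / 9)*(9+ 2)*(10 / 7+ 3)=-29033 / 42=-691.26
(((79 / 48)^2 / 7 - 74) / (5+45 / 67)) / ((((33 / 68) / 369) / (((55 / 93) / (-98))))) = 55442500469 / 930940416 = 59.56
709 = 709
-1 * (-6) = 6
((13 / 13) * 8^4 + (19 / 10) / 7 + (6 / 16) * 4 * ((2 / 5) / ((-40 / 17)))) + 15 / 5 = 5738623 / 1400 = 4099.02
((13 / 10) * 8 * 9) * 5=468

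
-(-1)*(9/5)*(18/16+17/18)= 149/40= 3.72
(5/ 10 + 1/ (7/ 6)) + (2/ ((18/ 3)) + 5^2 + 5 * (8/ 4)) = 1541/ 42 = 36.69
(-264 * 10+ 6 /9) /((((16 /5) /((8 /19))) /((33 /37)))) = -5885 /19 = -309.74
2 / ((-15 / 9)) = -6 / 5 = -1.20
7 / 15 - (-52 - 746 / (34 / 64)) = 371459 / 255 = 1456.70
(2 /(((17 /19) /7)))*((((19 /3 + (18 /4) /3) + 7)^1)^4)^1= 8344718053 /11016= 757508.90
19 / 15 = 1.27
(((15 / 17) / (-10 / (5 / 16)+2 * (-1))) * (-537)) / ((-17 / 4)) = -16110 / 4913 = -3.28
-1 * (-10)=10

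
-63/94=-0.67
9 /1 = 9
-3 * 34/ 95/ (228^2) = -17/ 823080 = -0.00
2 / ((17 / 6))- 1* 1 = -5 / 17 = -0.29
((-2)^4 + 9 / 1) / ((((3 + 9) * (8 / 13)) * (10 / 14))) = 455 / 96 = 4.74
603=603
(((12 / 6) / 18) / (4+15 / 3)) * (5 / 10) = 1 / 162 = 0.01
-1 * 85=-85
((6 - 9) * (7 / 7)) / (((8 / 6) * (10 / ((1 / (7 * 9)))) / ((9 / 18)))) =-1 / 560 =-0.00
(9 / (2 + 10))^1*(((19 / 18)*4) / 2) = 19 / 12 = 1.58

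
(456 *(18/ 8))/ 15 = 342/ 5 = 68.40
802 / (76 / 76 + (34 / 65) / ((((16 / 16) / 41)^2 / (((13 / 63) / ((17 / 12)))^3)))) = 10732480290 / 49745537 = 215.75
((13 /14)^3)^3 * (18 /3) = 31813498119 /10330523392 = 3.08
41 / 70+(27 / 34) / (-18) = 1289 / 2380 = 0.54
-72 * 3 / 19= -216 / 19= -11.37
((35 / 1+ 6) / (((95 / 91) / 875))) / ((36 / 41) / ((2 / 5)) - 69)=-514.40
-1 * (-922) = 922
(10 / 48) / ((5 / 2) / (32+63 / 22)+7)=3835 / 130176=0.03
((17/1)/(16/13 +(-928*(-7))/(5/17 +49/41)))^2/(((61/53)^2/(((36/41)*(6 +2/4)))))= 4323713054100453/66106304443667948032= 0.00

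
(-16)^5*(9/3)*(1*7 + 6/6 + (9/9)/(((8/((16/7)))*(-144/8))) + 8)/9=-1055916032/189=-5586857.31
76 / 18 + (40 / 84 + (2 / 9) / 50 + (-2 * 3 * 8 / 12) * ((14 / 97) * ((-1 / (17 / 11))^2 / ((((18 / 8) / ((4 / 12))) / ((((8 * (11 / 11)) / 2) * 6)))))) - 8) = -183520969 / 44151975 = -4.16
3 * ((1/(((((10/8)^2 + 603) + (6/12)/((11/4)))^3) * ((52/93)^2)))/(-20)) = -2210269248/1018849654304129375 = -0.00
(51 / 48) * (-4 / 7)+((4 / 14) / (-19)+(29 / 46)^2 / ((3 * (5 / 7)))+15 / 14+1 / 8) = 6414227 / 8442840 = 0.76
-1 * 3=-3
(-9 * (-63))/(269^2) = 567/72361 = 0.01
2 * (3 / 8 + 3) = 27 / 4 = 6.75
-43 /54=-0.80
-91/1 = -91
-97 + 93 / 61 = -5824 / 61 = -95.48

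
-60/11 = -5.45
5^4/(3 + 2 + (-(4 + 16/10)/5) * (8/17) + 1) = 265625/2326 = 114.20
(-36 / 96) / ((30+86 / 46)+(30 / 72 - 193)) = 207 / 88714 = 0.00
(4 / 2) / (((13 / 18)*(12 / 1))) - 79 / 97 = -0.58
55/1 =55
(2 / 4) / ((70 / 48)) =12 / 35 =0.34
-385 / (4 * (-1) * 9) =385 / 36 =10.69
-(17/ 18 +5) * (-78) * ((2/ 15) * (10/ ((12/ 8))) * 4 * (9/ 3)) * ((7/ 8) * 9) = 38948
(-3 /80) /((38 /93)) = -279 /3040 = -0.09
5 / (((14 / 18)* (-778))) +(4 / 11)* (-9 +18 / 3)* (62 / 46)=-2037297 / 1377838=-1.48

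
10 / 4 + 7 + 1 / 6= 29 / 3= 9.67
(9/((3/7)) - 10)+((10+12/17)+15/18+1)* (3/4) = 2775/136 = 20.40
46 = 46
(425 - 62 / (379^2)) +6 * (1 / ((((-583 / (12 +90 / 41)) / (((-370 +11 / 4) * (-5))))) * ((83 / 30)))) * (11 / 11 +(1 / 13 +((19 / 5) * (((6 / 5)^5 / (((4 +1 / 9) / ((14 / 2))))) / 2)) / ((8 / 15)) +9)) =-2656568907325825527 / 1318015934679125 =-2015.58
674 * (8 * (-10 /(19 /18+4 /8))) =-242640 /7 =-34662.86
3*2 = 6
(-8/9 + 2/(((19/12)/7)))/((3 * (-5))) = -272/513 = -0.53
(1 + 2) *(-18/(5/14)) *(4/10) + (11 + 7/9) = -10958/225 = -48.70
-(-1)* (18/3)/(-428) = -3/214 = -0.01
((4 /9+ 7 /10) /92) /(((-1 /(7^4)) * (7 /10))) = -35329 /828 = -42.67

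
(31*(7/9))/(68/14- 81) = -1519/4797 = -0.32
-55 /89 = -0.62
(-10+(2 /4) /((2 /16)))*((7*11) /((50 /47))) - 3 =-10932 /25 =-437.28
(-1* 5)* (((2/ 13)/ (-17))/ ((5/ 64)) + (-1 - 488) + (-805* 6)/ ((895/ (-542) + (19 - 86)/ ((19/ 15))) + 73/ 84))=10239301090969/ 5130769813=1995.67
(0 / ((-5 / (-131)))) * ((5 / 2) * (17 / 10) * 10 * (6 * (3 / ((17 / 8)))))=0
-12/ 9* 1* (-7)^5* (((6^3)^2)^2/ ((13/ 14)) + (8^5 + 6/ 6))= 52533301520790.46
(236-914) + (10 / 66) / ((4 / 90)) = -14841 / 22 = -674.59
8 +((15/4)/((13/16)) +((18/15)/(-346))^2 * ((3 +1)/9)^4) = 12.62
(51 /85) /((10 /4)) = 0.24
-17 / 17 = -1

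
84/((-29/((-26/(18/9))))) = 1092/29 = 37.66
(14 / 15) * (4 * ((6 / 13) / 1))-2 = -18 / 65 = -0.28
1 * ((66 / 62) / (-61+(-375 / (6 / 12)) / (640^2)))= -270336 / 15491537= -0.02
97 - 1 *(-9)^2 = 16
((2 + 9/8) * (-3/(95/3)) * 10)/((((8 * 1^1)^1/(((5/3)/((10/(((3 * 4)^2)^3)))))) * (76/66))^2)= -59262899097600/6859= -8640166073.42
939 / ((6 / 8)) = 1252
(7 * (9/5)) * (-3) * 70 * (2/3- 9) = 22050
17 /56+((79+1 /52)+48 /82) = 2385099 /29848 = 79.91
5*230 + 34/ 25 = 28784/ 25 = 1151.36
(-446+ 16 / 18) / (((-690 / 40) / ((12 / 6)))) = 32048 / 621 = 51.61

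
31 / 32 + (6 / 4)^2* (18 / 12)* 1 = 139 / 32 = 4.34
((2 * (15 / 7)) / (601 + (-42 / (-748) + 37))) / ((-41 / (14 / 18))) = -3740 / 29351859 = -0.00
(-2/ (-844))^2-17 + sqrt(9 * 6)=-9.65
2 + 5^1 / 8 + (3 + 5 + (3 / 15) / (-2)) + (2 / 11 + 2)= 5591 / 440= 12.71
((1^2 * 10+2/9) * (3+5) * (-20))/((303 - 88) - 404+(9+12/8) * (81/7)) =5888/243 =24.23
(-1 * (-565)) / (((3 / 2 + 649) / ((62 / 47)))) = 70060 / 61147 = 1.15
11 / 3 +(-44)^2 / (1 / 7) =13555.67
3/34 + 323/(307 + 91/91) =5953/5236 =1.14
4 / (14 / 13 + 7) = 52 / 105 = 0.50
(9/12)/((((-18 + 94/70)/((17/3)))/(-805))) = 478975/2332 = 205.39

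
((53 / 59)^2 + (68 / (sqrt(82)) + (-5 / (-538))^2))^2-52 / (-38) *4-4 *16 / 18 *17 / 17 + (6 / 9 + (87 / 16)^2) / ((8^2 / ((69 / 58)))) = 13823298757 *sqrt(82) / 10327434281 + 25160551205454112716079030559 / 422712476678918524699901952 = 71.64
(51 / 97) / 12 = 17 / 388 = 0.04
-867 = -867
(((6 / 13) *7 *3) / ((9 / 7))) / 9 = 98 / 117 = 0.84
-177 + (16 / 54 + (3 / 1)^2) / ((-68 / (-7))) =-323215 / 1836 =-176.04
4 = 4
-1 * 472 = -472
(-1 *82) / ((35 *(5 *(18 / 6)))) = -82 / 525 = -0.16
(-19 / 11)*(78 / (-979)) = 1482 / 10769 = 0.14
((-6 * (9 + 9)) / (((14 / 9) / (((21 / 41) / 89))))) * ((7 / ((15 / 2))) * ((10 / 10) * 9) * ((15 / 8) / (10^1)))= -45927 / 72980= -0.63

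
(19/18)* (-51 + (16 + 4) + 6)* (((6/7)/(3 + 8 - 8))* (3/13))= -475/273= -1.74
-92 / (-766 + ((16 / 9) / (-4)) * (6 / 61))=8418 / 70093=0.12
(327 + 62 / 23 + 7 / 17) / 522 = 0.63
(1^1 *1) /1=1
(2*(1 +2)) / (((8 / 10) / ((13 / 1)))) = 195 / 2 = 97.50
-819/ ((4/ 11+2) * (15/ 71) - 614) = 639639/ 479144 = 1.33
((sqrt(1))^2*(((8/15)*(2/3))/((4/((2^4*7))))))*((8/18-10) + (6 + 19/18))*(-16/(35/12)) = 136.53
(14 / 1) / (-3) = -14 / 3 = -4.67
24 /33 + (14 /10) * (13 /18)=1.74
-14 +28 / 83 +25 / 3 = -1327 / 249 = -5.33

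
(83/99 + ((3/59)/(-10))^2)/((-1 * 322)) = -28893191/11096731800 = -0.00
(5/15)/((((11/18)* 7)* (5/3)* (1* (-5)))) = -0.01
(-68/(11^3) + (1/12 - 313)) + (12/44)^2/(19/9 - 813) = -18240338275/58281828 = -312.97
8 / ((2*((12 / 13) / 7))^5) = 6240321451 / 995328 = 6269.61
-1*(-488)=488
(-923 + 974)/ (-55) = -51/ 55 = -0.93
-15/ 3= -5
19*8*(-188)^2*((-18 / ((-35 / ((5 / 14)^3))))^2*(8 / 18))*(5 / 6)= 6295650000 / 5764801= 1092.08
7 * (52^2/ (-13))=-1456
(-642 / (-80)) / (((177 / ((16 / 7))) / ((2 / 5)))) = 428 / 10325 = 0.04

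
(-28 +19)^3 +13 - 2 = -718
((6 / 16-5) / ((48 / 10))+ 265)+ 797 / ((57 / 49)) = 1154199 / 1216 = 949.18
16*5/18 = 40/9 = 4.44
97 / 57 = 1.70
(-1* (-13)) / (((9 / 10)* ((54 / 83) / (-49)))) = -264355 / 243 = -1087.88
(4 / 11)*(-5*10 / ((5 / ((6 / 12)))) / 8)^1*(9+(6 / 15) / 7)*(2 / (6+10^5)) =-317 / 7700462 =-0.00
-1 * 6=-6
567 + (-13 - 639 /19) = 9887 /19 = 520.37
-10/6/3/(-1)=5/9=0.56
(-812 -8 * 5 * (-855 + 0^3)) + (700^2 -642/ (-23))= 12038566/ 23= 523415.91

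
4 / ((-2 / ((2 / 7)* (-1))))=4 / 7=0.57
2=2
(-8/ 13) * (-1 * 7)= 4.31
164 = 164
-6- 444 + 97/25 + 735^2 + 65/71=958109137/1775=539779.80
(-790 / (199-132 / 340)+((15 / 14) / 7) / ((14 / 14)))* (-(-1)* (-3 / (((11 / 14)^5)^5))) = 4358089752514766409656658076631040 / 914557528681412497755089148691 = 4765.24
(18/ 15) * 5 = 6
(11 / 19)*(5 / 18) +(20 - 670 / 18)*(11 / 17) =-7095 / 646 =-10.98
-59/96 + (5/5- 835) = -80123/96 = -834.61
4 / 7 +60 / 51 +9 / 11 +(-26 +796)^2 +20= 776135639 / 1309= 592922.57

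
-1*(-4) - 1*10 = -6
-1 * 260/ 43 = -260/ 43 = -6.05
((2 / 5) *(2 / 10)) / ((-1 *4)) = -1 / 50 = -0.02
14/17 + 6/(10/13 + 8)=487/323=1.51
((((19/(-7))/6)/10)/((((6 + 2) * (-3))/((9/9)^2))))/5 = 19/50400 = 0.00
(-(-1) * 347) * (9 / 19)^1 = 3123 / 19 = 164.37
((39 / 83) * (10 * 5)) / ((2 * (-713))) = -975 / 59179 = -0.02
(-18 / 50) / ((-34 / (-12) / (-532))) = 28728 / 425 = 67.60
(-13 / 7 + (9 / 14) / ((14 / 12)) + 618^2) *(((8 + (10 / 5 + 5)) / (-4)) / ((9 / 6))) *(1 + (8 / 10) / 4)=-56142636 / 49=-1145768.08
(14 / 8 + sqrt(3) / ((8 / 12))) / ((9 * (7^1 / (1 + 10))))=11 / 36 + 11 * sqrt(3) / 42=0.76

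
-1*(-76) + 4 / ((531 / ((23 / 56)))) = 565007 / 7434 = 76.00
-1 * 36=-36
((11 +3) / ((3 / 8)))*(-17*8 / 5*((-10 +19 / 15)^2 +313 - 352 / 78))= -17142366976 / 43875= -390709.22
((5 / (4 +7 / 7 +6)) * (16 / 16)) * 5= 25 / 11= 2.27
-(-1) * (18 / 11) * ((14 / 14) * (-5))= -90 / 11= -8.18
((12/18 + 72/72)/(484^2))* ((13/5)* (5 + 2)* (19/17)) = 1729/11947056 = 0.00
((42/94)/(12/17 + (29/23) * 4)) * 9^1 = 73899/105656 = 0.70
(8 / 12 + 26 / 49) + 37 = 5615 / 147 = 38.20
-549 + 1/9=-4940/9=-548.89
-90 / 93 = -30 / 31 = -0.97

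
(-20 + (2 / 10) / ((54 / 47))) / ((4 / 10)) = -5353 / 108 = -49.56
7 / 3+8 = 31 / 3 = 10.33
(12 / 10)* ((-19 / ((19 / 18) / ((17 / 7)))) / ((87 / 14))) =-1224 / 145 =-8.44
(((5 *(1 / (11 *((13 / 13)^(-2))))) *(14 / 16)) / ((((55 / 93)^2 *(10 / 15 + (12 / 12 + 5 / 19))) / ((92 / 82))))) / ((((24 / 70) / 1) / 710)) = 13149273627 / 9604496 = 1369.07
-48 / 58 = -24 / 29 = -0.83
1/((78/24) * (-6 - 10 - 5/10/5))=-40/2093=-0.02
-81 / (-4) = 81 / 4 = 20.25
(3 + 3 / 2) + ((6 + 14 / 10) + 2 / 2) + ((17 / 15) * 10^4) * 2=680387 / 30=22679.57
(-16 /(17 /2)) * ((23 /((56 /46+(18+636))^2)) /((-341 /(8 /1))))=778688 /329131776325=0.00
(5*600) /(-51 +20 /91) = -273000 /4621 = -59.08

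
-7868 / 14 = -562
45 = 45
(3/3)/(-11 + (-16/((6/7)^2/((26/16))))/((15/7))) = -270/7429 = -0.04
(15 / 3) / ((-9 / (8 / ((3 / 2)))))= -80 / 27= -2.96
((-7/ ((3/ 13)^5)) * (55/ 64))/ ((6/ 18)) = -142947805/ 5184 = -27574.81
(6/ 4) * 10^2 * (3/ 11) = 450/ 11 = 40.91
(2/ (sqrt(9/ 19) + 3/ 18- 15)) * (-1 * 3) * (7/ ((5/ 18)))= 81648 * sqrt(19)/ 750875 + 7670376/ 750875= 10.69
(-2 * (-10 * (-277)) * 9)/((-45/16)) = 17728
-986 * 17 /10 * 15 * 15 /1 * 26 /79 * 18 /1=-176503860 /79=-2234226.08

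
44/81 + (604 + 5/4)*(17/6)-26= 1094743/648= 1689.42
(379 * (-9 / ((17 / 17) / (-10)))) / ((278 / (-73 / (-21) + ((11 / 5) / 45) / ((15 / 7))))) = 31329656 / 72975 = 429.32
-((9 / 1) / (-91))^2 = -81 / 8281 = -0.01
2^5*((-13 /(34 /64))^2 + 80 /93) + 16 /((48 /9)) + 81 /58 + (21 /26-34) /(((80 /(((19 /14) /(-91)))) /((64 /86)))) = 26635561736340073 /1387714204695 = 19193.84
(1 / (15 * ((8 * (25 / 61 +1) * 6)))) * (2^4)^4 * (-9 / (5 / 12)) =-1499136 / 1075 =-1394.55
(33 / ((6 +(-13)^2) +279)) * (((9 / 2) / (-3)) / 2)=-99 / 1816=-0.05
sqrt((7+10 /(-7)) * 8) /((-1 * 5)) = -2 * sqrt(546) /35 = -1.34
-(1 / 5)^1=-1 / 5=-0.20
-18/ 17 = -1.06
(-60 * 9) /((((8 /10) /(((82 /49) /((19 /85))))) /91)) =-61161750 /133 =-459862.78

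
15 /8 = 1.88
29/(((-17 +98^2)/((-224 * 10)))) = -64960/9587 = -6.78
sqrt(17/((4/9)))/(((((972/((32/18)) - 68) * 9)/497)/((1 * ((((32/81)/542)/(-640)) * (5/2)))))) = -497 * sqrt(17)/1008867960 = -0.00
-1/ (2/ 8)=-4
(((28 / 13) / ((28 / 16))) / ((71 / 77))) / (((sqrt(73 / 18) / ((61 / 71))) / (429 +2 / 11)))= 96761616*sqrt(146) / 4783909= 244.40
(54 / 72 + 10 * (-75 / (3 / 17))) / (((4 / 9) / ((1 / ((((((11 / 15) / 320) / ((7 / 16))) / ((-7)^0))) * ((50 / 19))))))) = -61036227 / 88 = -693593.49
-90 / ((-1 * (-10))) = -9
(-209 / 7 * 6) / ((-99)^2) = -38 / 2079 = -0.02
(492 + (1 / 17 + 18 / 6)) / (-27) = -8416 / 459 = -18.34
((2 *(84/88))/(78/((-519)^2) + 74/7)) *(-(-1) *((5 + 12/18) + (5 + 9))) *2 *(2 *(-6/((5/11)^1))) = -1557445302/8305525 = -187.52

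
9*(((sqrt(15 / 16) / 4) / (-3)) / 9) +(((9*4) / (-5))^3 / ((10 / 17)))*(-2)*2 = 1586304 / 625 - sqrt(15) / 48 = 2538.01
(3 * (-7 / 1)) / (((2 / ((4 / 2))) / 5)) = -105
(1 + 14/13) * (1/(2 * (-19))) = -27/494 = -0.05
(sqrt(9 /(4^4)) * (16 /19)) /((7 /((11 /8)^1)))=33 /1064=0.03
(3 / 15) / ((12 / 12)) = 1 / 5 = 0.20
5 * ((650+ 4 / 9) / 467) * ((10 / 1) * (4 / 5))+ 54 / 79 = 18725602 / 332037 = 56.40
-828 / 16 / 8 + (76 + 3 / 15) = 11157 / 160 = 69.73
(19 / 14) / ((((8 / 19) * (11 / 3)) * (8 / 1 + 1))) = 361 / 3696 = 0.10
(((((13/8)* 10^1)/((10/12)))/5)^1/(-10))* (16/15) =-52/125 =-0.42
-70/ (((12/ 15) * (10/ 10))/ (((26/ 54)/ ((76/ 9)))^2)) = -29575/ 103968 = -0.28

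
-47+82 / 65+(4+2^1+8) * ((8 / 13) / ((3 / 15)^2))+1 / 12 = 132389 / 780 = 169.73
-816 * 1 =-816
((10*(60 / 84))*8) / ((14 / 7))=200 / 7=28.57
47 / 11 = 4.27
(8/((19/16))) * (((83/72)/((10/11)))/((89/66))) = 160688/25365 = 6.34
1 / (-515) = -1 / 515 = -0.00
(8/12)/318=1/477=0.00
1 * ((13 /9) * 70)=910 /9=101.11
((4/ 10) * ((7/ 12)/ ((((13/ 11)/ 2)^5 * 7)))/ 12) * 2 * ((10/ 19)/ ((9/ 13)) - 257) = -56454173336/ 2857099635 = -19.76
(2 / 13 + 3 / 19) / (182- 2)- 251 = -11159383 / 44460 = -251.00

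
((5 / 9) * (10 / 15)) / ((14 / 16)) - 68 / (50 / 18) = -113668 / 4725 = -24.06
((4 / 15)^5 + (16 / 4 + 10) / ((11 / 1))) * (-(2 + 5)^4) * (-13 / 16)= 166092394741 / 66825000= 2485.48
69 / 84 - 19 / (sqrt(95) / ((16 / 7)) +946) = 2128 *sqrt(95) / 229093841 +5140320711 / 6414627548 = 0.80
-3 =-3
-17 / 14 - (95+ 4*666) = -38643 / 14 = -2760.21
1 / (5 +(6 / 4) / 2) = 4 / 23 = 0.17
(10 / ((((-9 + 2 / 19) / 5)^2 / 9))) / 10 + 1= 109786 / 28561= 3.84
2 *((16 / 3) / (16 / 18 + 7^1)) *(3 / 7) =0.58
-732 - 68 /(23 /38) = -19420 /23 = -844.35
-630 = -630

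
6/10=3/5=0.60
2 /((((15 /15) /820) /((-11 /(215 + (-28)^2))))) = -18040 /999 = -18.06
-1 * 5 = -5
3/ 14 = 0.21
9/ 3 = 3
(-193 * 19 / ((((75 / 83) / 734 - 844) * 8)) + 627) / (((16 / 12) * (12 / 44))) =1419751055041 / 822689488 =1725.74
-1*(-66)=66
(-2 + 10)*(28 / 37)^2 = 6272 / 1369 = 4.58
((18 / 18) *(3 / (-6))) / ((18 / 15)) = -5 / 12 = -0.42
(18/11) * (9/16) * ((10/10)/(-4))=-81/352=-0.23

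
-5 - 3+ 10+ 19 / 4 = 27 / 4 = 6.75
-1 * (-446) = 446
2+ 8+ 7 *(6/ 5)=92/ 5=18.40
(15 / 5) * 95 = 285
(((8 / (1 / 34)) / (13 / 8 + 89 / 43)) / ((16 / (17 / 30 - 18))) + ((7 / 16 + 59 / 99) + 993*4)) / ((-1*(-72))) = 39186381119 / 724775040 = 54.07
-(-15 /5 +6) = -3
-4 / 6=-2 / 3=-0.67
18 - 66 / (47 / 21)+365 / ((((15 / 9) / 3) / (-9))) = -278451 / 47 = -5924.49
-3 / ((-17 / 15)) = 45 / 17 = 2.65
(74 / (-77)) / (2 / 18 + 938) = -666 / 650111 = -0.00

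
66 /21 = 22 /7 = 3.14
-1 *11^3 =-1331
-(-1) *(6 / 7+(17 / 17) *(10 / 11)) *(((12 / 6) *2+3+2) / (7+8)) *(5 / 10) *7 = 204 / 55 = 3.71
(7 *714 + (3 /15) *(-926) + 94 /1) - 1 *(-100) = 25034 /5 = 5006.80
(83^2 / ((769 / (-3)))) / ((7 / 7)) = -20667 / 769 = -26.88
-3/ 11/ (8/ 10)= -15/ 44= -0.34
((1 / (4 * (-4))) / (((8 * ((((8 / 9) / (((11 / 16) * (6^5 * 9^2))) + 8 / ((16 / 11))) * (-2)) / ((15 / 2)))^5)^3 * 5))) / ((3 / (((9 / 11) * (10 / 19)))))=86785005729691174448330741924636730952273640587491760052028355847668172114488216927542187812669320523 / 7741113474279335482445042555589388734494562030276452303239343638811814595903654842460826452414012097684307968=0.00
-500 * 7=-3500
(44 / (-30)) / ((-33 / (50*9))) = 20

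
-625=-625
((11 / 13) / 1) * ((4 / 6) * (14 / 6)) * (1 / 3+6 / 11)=406 / 351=1.16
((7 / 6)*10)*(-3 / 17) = -35 / 17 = -2.06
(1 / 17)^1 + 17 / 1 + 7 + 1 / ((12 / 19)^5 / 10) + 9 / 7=1848517561 / 14805504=124.85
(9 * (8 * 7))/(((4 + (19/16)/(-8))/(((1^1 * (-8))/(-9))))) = 57344/493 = 116.32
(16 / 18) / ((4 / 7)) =14 / 9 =1.56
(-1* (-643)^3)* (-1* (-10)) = 2658477070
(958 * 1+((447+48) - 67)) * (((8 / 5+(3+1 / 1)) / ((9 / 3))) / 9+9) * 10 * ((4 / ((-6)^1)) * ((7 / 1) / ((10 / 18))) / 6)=-2679908 / 15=-178660.53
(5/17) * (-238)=-70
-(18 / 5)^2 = -324 / 25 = -12.96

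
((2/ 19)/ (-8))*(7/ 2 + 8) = -23/ 152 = -0.15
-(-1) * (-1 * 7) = -7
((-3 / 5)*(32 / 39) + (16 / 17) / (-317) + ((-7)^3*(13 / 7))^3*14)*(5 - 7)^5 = 40561859025182656 / 350285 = 115796734159.85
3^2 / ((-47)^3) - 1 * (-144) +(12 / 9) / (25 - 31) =134346881 / 934407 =143.78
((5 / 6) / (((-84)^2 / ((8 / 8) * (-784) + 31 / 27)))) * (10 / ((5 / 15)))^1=-528425 / 190512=-2.77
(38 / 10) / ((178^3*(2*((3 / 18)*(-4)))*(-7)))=57 / 789565280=0.00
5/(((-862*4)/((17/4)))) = -85/13792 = -0.01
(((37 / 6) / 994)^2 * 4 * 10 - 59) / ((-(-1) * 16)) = -3.69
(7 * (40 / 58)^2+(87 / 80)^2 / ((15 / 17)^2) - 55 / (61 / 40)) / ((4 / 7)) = -1793647402757 / 32832640000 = -54.63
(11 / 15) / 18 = 11 / 270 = 0.04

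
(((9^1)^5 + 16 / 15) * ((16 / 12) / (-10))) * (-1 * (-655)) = -232066762 / 45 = -5157039.16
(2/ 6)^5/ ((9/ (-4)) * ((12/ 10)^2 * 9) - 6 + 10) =-25/ 152847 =-0.00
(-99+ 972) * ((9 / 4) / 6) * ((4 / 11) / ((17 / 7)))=18333 / 374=49.02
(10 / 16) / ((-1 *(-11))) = 5 / 88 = 0.06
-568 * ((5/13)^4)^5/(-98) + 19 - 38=-17693621247329673691586231/931243224969159172501249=-19.00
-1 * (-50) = 50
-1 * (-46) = 46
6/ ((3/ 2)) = 4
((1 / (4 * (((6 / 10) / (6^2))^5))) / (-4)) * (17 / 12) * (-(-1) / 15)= -4590000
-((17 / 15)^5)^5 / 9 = -5770627412348402378939569991057 / 2272605146463811397552490234375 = -2.54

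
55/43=1.28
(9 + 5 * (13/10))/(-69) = -31/138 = -0.22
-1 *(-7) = 7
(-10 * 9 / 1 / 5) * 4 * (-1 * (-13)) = -936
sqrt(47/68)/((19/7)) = 7 * sqrt(799)/646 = 0.31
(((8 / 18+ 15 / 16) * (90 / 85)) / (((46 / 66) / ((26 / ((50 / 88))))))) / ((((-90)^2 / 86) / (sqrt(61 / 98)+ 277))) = 13460161 * sqrt(122) / 184747500+ 3728464597 / 13196250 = 283.34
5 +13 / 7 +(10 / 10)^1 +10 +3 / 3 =132 / 7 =18.86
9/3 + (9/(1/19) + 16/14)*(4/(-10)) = -461/7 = -65.86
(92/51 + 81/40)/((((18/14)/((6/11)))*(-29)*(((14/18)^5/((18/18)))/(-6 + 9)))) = -153743913/260412460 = -0.59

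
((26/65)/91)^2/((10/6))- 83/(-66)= 85916167/68318250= 1.26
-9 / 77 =-0.12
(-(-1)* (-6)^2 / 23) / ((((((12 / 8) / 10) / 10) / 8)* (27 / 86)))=2658.94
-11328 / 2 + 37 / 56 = -317147 / 56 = -5663.34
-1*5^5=-3125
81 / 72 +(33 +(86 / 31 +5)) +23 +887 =236071 / 248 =951.90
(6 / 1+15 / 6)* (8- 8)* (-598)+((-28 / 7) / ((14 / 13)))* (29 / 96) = -377 / 336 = -1.12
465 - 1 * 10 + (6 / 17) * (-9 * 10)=7195 / 17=423.24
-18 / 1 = -18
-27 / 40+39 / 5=57 / 8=7.12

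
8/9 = 0.89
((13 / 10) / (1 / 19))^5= 919358226007 / 100000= 9193582.26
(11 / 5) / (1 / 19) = 209 / 5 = 41.80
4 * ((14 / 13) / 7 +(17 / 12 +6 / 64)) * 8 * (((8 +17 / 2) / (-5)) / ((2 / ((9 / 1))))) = -205623 / 260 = -790.86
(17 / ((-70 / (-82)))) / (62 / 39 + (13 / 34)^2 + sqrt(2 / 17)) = 2459301137124 / 206009007155 -83335249296 * sqrt(34) / 206009007155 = 9.58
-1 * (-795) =795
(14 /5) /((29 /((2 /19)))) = 28 /2755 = 0.01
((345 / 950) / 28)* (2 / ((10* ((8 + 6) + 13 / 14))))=69 / 397100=0.00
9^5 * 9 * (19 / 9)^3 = 5000211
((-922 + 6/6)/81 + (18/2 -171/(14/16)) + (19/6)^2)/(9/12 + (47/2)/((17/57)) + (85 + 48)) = -2413235/2731617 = -0.88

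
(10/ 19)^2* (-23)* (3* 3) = -20700/ 361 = -57.34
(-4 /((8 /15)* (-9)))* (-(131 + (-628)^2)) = -657525 /2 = -328762.50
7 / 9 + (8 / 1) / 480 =143 / 180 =0.79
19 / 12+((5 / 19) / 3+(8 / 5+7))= 3903 / 380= 10.27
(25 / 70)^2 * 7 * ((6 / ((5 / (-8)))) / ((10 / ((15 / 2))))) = -45 / 7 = -6.43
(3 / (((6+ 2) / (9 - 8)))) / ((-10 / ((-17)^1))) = 51 / 80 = 0.64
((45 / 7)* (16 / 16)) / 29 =45 / 203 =0.22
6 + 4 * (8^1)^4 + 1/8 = 16390.12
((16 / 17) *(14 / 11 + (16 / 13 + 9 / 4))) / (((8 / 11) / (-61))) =-165859 / 442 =-375.25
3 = 3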